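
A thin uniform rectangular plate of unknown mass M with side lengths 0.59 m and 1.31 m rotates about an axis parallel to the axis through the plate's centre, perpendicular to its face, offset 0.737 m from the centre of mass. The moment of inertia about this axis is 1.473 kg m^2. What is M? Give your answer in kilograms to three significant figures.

2.06

I = I_cm + Md² = (1/12)M(a²+b²) + Md² = M·[0.0833333·[(0.59)² + (1.31)²] + (0.737)²] = M·0.71519.
So M = 1.473 / 0.71519 = 2.0596 kg.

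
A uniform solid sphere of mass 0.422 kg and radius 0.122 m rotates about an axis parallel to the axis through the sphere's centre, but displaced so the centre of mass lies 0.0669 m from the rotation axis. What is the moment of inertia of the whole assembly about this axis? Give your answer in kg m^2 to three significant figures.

I_cm = (2/5)MR² = (2/5)(0.422)(0.122)² = 0.0025124 kg m^2; centre at d = 0.0669 m, so I = I_cm + Md² gives I = 0.0025124 + (0.422)(0.0669)² = 0.0044011 kg m^2.

0.00440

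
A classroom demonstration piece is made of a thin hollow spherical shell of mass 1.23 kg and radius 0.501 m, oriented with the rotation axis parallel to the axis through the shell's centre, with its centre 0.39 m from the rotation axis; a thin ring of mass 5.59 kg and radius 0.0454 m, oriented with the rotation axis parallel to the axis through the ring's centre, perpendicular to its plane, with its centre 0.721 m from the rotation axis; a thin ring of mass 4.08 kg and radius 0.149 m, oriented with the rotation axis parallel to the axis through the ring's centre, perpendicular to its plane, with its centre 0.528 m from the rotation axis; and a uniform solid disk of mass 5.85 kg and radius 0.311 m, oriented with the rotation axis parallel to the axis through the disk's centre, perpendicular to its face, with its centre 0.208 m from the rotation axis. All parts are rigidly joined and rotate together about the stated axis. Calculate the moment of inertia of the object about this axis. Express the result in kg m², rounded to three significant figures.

Spherical shell: I_cm = (2/3)MR² = (2/3)(1.23)(0.501)² = 0.20582 kg m²; centre at d = 0.39 m, so the parallel axis theorem gives I = 0.20582 + (1.23)(0.39)² = 0.3929 kg m².
Thin ring: I_cm = MR² = (5.59)(0.0454)² = 0.011522 kg m²; centre at d = 0.721 m, so the parallel axis theorem gives I = 0.011522 + (5.59)(0.721)² = 2.9174 kg m².
Thin ring: I_cm = MR² = (4.08)(0.149)² = 0.09058 kg m²; centre at d = 0.528 m, so the parallel axis theorem gives I = 0.09058 + (4.08)(0.528)² = 1.228 kg m².
Solid disk: I_cm = (1/2)MR² = (1/2)(5.85)(0.311)² = 0.28291 kg m²; centre at d = 0.208 m, so the parallel axis theorem gives I = 0.28291 + (5.85)(0.208)² = 0.536 kg m².
Total I = 0.3929 + 2.9174 + 1.228 + 0.536 = 5.0744 kg m².

5.07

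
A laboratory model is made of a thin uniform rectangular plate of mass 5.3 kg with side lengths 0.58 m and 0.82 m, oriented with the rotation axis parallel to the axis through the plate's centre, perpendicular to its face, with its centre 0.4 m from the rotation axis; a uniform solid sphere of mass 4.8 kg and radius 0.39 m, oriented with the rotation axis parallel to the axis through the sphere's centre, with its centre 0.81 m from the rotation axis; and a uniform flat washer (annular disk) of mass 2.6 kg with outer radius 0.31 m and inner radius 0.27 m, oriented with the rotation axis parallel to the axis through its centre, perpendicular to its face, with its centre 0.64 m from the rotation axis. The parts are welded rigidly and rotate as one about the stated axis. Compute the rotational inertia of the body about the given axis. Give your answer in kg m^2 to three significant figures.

Rectangular plate: I_cm = (1/12)M(a²+b²) = (1/12)(5.3)[(0.58)² + (0.82)²] = 0.44555 kg m^2; centre at d = 0.4 m, so the parallel axis theorem gives I = 0.44555 + (5.3)(0.4)² = 1.2936 kg m^2.
Solid sphere: I_cm = (2/5)MR² = (2/5)(4.8)(0.39)² = 0.29203 kg m^2; centre at d = 0.81 m, so the parallel axis theorem gives I = 0.29203 + (4.8)(0.81)² = 3.4413 kg m^2.
Annular disk: I_cm = (1/2)M(R²+r²) = (1/2)(2.6)[(0.31)² + (0.27)²] = 0.2197 kg m^2; centre at d = 0.64 m, so the parallel axis theorem gives I = 0.2197 + (2.6)(0.64)² = 1.2847 kg m^2.
Total I = 1.2936 + 3.4413 + 1.2847 = 6.0195 kg m^2.

6.02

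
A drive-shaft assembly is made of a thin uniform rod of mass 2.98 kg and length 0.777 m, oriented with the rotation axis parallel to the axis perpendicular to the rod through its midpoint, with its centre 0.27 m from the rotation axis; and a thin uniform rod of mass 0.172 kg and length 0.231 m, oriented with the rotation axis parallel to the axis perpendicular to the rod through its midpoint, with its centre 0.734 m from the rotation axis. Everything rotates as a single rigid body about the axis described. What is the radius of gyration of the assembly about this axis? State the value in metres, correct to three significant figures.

Thin rod: I_cm = (1/12)ML² = (1/12)(2.98)(0.777)² = 0.14993 kg·m²; centre at d = 0.27 m, so I = I_cm + Md² gives I = 0.14993 + (2.98)(0.27)² = 0.36717 kg·m².
Thin rod: I_cm = (1/12)ML² = (1/12)(0.172)(0.231)² = 0.00076484 kg·m²; centre at d = 0.734 m, so I = I_cm + Md² gives I = 0.00076484 + (0.172)(0.734)² = 0.093431 kg·m².
Total I = 0.4606 kg·m²; total mass M = 3.152 kg.
k = √(I/M) = √(0.4606/3.152) = 0.38227 m.

0.382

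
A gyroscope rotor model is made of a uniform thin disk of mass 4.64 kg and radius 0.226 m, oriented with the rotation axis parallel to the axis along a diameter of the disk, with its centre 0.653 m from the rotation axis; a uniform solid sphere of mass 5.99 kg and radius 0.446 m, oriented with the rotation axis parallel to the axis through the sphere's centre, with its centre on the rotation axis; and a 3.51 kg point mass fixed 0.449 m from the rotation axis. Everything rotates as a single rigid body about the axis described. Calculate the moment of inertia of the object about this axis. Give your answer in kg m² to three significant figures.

Thin disk: I_cm = (1/4)MR² = (1/4)(4.64)(0.226)² = 0.059248 kg m²; centre at d = 0.653 m, so the parallel axis theorem gives I = 0.059248 + (4.64)(0.653)² = 2.0378 kg m².
Solid sphere: I_cm = (2/5)MR² = (2/5)(5.99)(0.446)² = 0.4766 kg m²; axis through the centre, so I = 0.4766 kg m².
Point mass: I_cm = 0; centre at d = 0.449 m, so the parallel axis theorem gives I = 0 + (3.51)(0.449)² = 0.70762 kg m².
Total I = 2.0378 + 0.4766 + 0.70762 = 3.222 kg m².

3.22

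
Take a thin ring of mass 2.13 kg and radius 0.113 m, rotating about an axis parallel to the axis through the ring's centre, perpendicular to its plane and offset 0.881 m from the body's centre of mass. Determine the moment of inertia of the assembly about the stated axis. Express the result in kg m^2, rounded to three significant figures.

1.68

I_cm = MR² = (2.13)(0.113)² = 0.027198 kg m^2; centre at d = 0.881 m, so I = I_cm + Md² gives I = 0.027198 + (2.13)(0.881)² = 1.6804 kg m^2.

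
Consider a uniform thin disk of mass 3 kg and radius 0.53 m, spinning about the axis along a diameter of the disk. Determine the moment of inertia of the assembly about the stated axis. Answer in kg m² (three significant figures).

0.211

I_cm = (1/4)MR² = (1/4)(3)(0.53)² = 0.21068 kg m²; axis through the centre, so I = 0.21068 kg m².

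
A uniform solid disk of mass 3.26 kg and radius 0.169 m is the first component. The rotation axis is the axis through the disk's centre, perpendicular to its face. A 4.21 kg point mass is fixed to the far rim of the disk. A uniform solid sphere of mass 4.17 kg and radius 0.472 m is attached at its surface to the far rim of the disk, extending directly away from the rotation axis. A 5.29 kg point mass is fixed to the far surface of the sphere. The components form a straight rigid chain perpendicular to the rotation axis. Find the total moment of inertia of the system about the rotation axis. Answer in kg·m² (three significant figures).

Solid disk: I_cm = (1/2)MR² = (1/2)(3.26)(0.169)² = 0.046554 kg·m²; axis through the centre, so I = 0.046554 kg·m².
Point mass: I_cm = 0; centre at d = 0.169 m, so I = I_cm + Md² gives I = 0 + (4.21)(0.169)² = 0.12024 kg·m².
Solid sphere: I_cm = (2/5)MR² = (2/5)(4.17)(0.472)² = 0.3716 kg·m²; centre at d = 0.169 + 0.472 = 0.641 m, so I = I_cm + Md² gives I = 0.3716 + (4.17)(0.641)² = 2.085 kg·m².
Point mass: I_cm = 0; centre at d = 0.169 + 0.472 + 0.472 = 1.113 m, so I = I_cm + Md² gives I = 0 + (5.29)(1.113)² = 6.5531 kg·m².
Total I = 0.046554 + 0.12024 + 2.085 + 6.5531 = 8.8049 kg·m².

8.80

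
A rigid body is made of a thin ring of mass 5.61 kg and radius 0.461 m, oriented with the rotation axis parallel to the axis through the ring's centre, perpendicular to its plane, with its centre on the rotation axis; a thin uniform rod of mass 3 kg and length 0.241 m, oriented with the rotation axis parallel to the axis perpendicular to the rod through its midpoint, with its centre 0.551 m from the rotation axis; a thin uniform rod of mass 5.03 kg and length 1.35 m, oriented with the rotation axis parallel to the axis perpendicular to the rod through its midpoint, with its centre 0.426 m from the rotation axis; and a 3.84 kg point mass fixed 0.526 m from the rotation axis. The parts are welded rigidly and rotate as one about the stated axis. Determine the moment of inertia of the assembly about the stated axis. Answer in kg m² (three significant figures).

Thin ring: I_cm = MR² = (5.61)(0.461)² = 1.1922 kg m²; axis through the centre, so I = 1.1922 kg m².
Thin rod: I_cm = (1/12)ML² = (1/12)(3)(0.241)² = 0.01452 kg m²; centre at d = 0.551 m, so the parallel axis theorem gives I = 0.01452 + (3)(0.551)² = 0.92532 kg m².
Thin rod: I_cm = (1/12)ML² = (1/12)(5.03)(1.35)² = 0.76393 kg m²; centre at d = 0.426 m, so the parallel axis theorem gives I = 0.76393 + (5.03)(0.426)² = 1.6768 kg m².
Point mass: I_cm = 0; centre at d = 0.526 m, so the parallel axis theorem gives I = 0 + (3.84)(0.526)² = 1.0624 kg m².
Total I = 1.1922 + 0.92532 + 1.6768 + 1.0624 = 4.8568 kg m².

4.86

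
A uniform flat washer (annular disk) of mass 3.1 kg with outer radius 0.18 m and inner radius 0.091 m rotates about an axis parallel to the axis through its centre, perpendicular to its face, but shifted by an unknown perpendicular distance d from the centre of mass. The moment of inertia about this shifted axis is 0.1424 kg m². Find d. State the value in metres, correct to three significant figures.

About the centre-of-mass axis, I_cm = (1/2)M(R²+r²) = (1/2)(3.1)[(0.18)² + (0.091)²] = 0.063056 kg m².
Parallel axis theorem: I = I_cm + Md², so Md² = 0.1424 − 0.063056 = 0.079344 kg m².
d = √(0.079344 / 3.1) = 0.15998 m.

0.160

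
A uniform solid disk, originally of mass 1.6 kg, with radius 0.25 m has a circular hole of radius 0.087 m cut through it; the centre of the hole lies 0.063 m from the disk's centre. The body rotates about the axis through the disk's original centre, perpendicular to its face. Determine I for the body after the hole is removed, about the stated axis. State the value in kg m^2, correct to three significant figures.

Unpierced body about its centre: I₀ = (1/2)MR² = (1/2)(1.6)(0.25)² = 0.05 kg m^2.
The removed disk has mass m = M·(r/R)² = (1.6)(0.087/0.25)² = 0.19377 kg (same uniform areal density).
Its moment of inertia about the rotation axis (parallel-axis theorem): I_hole = (1/2)mr² + md² = (1/2)(0.19377)(0.087)² + (0.19377)(0.063)² = 0.0015024 kg m^2.
Treating the hole as negative mass, I = I₀ − I_hole = 0.05 − 0.0015024 = 0.048498 kg m^2.

0.0485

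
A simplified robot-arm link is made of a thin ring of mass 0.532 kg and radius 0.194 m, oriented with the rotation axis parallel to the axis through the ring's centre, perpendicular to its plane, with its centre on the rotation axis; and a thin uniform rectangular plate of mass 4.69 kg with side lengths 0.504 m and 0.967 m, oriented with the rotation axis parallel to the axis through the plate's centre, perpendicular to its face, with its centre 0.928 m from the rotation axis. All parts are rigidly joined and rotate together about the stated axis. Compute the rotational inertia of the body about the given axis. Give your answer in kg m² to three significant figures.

Thin ring: I_cm = MR² = (0.532)(0.194)² = 0.020022 kg m²; axis through the centre, so I = 0.020022 kg m².
Rectangular plate: I_cm = (1/12)M(a²+b²) = (1/12)(4.69)[(0.504)² + (0.967)²] = 0.46474 kg m²; centre at d = 0.928 m, so the parallel axis theorem gives I = 0.46474 + (4.69)(0.928)² = 4.5037 kg m².
Total I = 0.020022 + 4.5037 = 4.5237 kg m².

4.52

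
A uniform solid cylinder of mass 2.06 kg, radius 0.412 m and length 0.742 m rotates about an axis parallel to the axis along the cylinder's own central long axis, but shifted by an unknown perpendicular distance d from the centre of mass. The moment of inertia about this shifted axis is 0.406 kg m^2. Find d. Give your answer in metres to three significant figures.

About the centre-of-mass axis, I_cm = (1/2)MR² = (1/2)(2.06)(0.412)² = 0.17484 kg m^2.
Parallel axis theorem: I = I_cm + Md², so Md² = 0.406 − 0.17484 = 0.23116 kg m^2.
d = √(0.23116 / 2.06) = 0.33499 m.

0.335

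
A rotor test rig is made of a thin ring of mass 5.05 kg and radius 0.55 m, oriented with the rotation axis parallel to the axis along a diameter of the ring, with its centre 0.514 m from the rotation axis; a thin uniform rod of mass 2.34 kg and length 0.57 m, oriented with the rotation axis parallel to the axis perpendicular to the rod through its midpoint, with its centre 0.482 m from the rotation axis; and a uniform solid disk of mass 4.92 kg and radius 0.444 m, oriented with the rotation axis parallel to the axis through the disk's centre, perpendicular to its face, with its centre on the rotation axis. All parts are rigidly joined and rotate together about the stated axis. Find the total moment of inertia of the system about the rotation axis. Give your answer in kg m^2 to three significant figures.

3.19

Thin ring: I_cm = (1/2)MR² = (1/2)(5.05)(0.55)² = 0.76381 kg m^2; centre at d = 0.514 m, so I = I_cm + Md² gives I = 0.76381 + (5.05)(0.514)² = 2.098 kg m^2.
Thin rod: I_cm = (1/12)ML² = (1/12)(2.34)(0.57)² = 0.063355 kg m^2; centre at d = 0.482 m, so I = I_cm + Md² gives I = 0.063355 + (2.34)(0.482)² = 0.60699 kg m^2.
Solid disk: I_cm = (1/2)MR² = (1/2)(4.92)(0.444)² = 0.48495 kg m^2; axis through the centre, so I = 0.48495 kg m^2.
Total I = 2.098 + 0.60699 + 0.48495 = 3.19 kg m^2.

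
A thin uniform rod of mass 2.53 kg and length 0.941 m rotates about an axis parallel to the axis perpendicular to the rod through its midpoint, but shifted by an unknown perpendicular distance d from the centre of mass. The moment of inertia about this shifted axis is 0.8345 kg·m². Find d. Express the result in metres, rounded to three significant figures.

About the centre-of-mass axis, I_cm = (1/12)ML² = (1/12)(2.53)(0.941)² = 0.18669 kg·m².
Parallel axis theorem: I = I_cm + Md², so Md² = 0.8345 − 0.18669 = 0.64781 kg·m².
d = √(0.64781 / 2.53) = 0.50602 m.

0.506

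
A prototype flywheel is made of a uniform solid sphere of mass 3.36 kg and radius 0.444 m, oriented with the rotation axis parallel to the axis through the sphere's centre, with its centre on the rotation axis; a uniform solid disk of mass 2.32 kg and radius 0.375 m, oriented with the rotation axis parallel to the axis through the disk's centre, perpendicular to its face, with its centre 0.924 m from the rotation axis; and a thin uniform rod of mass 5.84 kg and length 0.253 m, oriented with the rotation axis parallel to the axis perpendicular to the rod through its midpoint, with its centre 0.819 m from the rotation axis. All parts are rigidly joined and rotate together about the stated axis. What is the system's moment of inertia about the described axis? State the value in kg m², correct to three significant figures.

6.36

Solid sphere: I_cm = (2/5)MR² = (2/5)(3.36)(0.444)² = 0.26495 kg m²; axis through the centre, so I = 0.26495 kg m².
Solid disk: I_cm = (1/2)MR² = (1/2)(2.32)(0.375)² = 0.16312 kg m²; centre at d = 0.924 m, so the parallel axis theorem gives I = 0.16312 + (2.32)(0.924)² = 2.1439 kg m².
Thin rod: I_cm = (1/12)ML² = (1/12)(5.84)(0.253)² = 0.031151 kg m²; centre at d = 0.819 m, so the parallel axis theorem gives I = 0.031151 + (5.84)(0.819)² = 3.9484 kg m².
Total I = 0.26495 + 2.1439 + 3.9484 = 6.3572 kg m².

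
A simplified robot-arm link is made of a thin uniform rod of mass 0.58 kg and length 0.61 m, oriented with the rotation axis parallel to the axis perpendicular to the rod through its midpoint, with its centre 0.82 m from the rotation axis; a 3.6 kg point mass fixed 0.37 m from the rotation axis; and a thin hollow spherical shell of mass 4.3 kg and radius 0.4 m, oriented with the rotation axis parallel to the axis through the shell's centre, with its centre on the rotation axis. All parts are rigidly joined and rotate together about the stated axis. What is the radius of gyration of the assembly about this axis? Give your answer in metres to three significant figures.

Thin rod: I_cm = (1/12)ML² = (1/12)(0.58)(0.61)² = 0.017985 kg m^2; centre at d = 0.82 m, so I = I_cm + Md² gives I = 0.017985 + (0.58)(0.82)² = 0.40798 kg m^2.
Point mass: I_cm = 0; centre at d = 0.37 m, so I = I_cm + Md² gives I = 0 + (3.6)(0.37)² = 0.49284 kg m^2.
Spherical shell: I_cm = (2/3)MR² = (2/3)(4.3)(0.4)² = 0.45867 kg m^2; axis through the centre, so I = 0.45867 kg m^2.
Total I = 1.3595 kg m^2; total mass M = 8.48 kg.
k = √(I/M) = √(1.3595/8.48) = 0.4004 m.

0.400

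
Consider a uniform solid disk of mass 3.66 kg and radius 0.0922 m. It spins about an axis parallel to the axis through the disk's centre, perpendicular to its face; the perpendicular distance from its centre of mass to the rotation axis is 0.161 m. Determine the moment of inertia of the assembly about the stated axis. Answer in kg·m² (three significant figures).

0.110

I_cm = (1/2)MR² = (1/2)(3.66)(0.0922)² = 0.015557 kg·m²; centre at d = 0.161 m, so I = I_cm + Md² gives I = 0.015557 + (3.66)(0.161)² = 0.11043 kg·m².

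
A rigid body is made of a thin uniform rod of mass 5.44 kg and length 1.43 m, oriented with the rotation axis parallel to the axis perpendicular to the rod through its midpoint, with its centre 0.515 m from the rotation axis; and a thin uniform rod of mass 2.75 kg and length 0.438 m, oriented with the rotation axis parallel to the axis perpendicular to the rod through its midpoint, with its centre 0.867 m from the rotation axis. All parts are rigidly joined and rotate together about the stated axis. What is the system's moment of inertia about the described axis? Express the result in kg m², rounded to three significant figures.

Thin rod: I_cm = (1/12)ML² = (1/12)(5.44)(1.43)² = 0.92702 kg m²; centre at d = 0.515 m, so I = I_cm + Md² gives I = 0.92702 + (5.44)(0.515)² = 2.3698 kg m².
Thin rod: I_cm = (1/12)ML² = (1/12)(2.75)(0.438)² = 0.043964 kg m²; centre at d = 0.867 m, so I = I_cm + Md² gives I = 0.043964 + (2.75)(0.867)² = 2.1111 kg m².
Total I = 2.3698 + 2.1111 = 4.481 kg m².

4.48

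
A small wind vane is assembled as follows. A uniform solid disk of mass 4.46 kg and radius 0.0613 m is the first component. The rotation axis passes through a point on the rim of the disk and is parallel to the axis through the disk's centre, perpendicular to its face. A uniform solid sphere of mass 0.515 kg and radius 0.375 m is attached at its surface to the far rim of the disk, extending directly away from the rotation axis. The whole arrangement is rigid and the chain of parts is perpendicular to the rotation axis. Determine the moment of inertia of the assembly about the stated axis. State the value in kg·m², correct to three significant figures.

0.182

Solid disk: I_cm = (1/2)MR² = (1/2)(4.46)(0.0613)² = 0.0083796 kg·m²; centre at d = 0.0613 m, so the parallel axis theorem gives I = 0.0083796 + (4.46)(0.0613)² = 0.025139 kg·m².
Solid sphere: I_cm = (2/5)MR² = (2/5)(0.515)(0.375)² = 0.028969 kg·m²; centre at d = 0.0613 + 0.0613 + 0.375 = 0.4976 m, so the parallel axis theorem gives I = 0.028969 + (0.515)(0.4976)² = 0.15649 kg·m².
Total I = 0.025139 + 0.15649 = 0.18162 kg·m².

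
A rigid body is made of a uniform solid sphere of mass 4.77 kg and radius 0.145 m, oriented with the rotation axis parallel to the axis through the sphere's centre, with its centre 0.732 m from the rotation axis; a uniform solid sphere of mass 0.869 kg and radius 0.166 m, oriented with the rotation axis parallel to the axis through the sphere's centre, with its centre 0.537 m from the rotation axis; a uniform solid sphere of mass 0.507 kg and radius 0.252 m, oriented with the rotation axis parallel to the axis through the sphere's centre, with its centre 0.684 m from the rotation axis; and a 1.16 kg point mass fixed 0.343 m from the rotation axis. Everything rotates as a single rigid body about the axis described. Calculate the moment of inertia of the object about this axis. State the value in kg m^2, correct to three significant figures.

3.24

Solid sphere: I_cm = (2/5)MR² = (2/5)(4.77)(0.145)² = 0.040116 kg m^2; centre at d = 0.732 m, so the parallel axis theorem gives I = 0.040116 + (4.77)(0.732)² = 2.596 kg m^2.
Solid sphere: I_cm = (2/5)MR² = (2/5)(0.869)(0.166)² = 0.0095785 kg m^2; centre at d = 0.537 m, so the parallel axis theorem gives I = 0.0095785 + (0.869)(0.537)² = 0.26017 kg m^2.
Solid sphere: I_cm = (2/5)MR² = (2/5)(0.507)(0.252)² = 0.012879 kg m^2; centre at d = 0.684 m, so the parallel axis theorem gives I = 0.012879 + (0.507)(0.684)² = 0.25008 kg m^2.
Point mass: I_cm = 0; centre at d = 0.343 m, so the parallel axis theorem gives I = 0 + (1.16)(0.343)² = 0.13647 kg m^2.
Total I = 2.596 + 0.26017 + 0.25008 + 0.13647 = 3.2427 kg m^2.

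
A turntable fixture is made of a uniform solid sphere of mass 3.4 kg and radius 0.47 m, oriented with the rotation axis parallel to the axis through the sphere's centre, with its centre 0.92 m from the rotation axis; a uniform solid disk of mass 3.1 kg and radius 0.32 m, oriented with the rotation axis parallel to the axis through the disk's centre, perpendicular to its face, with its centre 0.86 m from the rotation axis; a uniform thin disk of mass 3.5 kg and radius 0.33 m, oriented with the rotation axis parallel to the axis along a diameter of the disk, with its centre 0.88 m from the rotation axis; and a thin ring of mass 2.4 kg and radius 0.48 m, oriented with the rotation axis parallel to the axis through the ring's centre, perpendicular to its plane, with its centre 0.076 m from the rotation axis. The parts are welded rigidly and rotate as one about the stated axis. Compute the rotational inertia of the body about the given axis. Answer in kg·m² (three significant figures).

9.00

Solid sphere: I_cm = (2/5)MR² = (2/5)(3.4)(0.47)² = 0.30042 kg·m²; centre at d = 0.92 m, so I = I_cm + Md² gives I = 0.30042 + (3.4)(0.92)² = 3.1782 kg·m².
Solid disk: I_cm = (1/2)MR² = (1/2)(3.1)(0.32)² = 0.15872 kg·m²; centre at d = 0.86 m, so I = I_cm + Md² gives I = 0.15872 + (3.1)(0.86)² = 2.4515 kg·m².
Thin disk: I_cm = (1/4)MR² = (1/4)(3.5)(0.33)² = 0.095288 kg·m²; centre at d = 0.88 m, so I = I_cm + Md² gives I = 0.095288 + (3.5)(0.88)² = 2.8057 kg·m².
Thin ring: I_cm = MR² = (2.4)(0.48)² = 0.55296 kg·m²; centre at d = 0.076 m, so I = I_cm + Md² gives I = 0.55296 + (2.4)(0.076)² = 0.56682 kg·m².
Total I = 3.1782 + 2.4515 + 2.8057 + 0.56682 = 9.0022 kg·m².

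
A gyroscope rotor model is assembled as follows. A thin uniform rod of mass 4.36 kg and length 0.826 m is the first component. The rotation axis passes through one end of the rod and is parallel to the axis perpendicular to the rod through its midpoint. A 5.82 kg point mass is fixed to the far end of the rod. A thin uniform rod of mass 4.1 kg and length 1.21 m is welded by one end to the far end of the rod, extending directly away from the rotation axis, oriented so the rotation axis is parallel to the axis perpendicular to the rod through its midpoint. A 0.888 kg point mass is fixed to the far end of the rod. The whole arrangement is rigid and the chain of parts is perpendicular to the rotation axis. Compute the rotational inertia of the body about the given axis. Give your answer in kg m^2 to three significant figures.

17.5

Thin rod: I_cm = (1/12)ML² = (1/12)(4.36)(0.826)² = 0.24789 kg m^2; centre at d = 0.413 m, so I = I_cm + Md² gives I = 0.24789 + (4.36)(0.413)² = 0.99157 kg m^2.
Point mass: I_cm = 0; centre at d = 0.413 + 0.413 = 0.826 m, so I = I_cm + Md² gives I = 0 + (5.82)(0.826)² = 3.9708 kg m^2.
Thin rod: I_cm = (1/12)ML² = (1/12)(4.1)(1.21)² = 0.50023 kg m^2; centre at d = 0.413 + 0.413 + 0.605 = 1.431 m, so I = I_cm + Md² gives I = 0.50023 + (4.1)(1.431)² = 8.8961 kg m^2.
Point mass: I_cm = 0; centre at d = 0.413 + 0.413 + 0.605 + 0.605 = 2.036 m, so I = I_cm + Md² gives I = 0 + (0.888)(2.036)² = 3.681 kg m^2.
Total I = 0.99157 + 3.9708 + 8.8961 + 3.681 = 17.539 kg m^2.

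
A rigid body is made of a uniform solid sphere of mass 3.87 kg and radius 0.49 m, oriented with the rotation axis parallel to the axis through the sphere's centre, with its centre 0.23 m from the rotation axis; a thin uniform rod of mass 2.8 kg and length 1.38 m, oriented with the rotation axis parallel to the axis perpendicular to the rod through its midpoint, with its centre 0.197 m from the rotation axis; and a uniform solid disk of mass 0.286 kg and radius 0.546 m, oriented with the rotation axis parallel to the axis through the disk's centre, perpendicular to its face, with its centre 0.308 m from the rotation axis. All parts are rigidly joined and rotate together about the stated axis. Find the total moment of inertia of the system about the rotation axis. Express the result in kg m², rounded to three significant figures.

1.20

Solid sphere: I_cm = (2/5)MR² = (2/5)(3.87)(0.49)² = 0.37167 kg m²; centre at d = 0.23 m, so the parallel axis theorem gives I = 0.37167 + (3.87)(0.23)² = 0.5764 kg m².
Thin rod: I_cm = (1/12)ML² = (1/12)(2.8)(1.38)² = 0.44436 kg m²; centre at d = 0.197 m, so the parallel axis theorem gives I = 0.44436 + (2.8)(0.197)² = 0.55303 kg m².
Solid disk: I_cm = (1/2)MR² = (1/2)(0.286)(0.546)² = 0.042631 kg m²; centre at d = 0.308 m, so the parallel axis theorem gives I = 0.042631 + (0.286)(0.308)² = 0.069762 kg m².
Total I = 0.5764 + 0.55303 + 0.069762 = 1.1992 kg m².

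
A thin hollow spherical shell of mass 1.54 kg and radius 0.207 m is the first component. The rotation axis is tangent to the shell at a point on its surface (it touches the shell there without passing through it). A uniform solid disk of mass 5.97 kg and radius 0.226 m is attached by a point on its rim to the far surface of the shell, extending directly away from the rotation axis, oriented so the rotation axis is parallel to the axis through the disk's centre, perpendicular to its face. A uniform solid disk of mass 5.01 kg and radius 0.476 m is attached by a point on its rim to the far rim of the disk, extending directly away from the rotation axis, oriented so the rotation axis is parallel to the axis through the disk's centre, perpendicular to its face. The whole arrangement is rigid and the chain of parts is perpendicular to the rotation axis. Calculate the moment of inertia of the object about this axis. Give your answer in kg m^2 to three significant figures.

Spherical shell: I_cm = (2/3)MR² = (2/3)(1.54)(0.207)² = 0.043992 kg m^2; centre at d = 0.207 m, so the parallel axis theorem gives I = 0.043992 + (1.54)(0.207)² = 0.10998 kg m^2.
Solid disk: I_cm = (1/2)MR² = (1/2)(5.97)(0.226)² = 0.15246 kg m^2; centre at d = 0.207 + 0.207 + 0.226 = 0.64 m, so the parallel axis theorem gives I = 0.15246 + (5.97)(0.64)² = 2.5978 kg m^2.
Solid disk: I_cm = (1/2)MR² = (1/2)(5.01)(0.476)² = 0.56757 kg m^2; centre at d = 0.207 + 0.207 + 0.226 + 0.226 + 0.476 = 1.342 m, so the parallel axis theorem gives I = 0.56757 + (5.01)(1.342)² = 9.5904 kg m^2.
Total I = 0.10998 + 2.5978 + 9.5904 = 12.298 kg m^2.

12.3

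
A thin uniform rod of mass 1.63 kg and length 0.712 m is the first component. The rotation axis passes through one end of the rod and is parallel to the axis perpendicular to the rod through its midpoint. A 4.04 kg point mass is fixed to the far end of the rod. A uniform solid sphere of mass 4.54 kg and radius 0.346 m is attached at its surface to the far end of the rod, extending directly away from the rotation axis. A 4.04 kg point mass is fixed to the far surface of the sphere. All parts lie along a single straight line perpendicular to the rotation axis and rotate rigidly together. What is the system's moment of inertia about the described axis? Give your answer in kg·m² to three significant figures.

Thin rod: I_cm = (1/12)ML² = (1/12)(1.63)(0.712)² = 0.06886 kg·m²; centre at d = 0.356 m, so the parallel axis theorem gives I = 0.06886 + (1.63)(0.356)² = 0.27544 kg·m².
Point mass: I_cm = 0; centre at d = 0.356 + 0.356 = 0.712 m, so the parallel axis theorem gives I = 0 + (4.04)(0.712)² = 2.0481 kg·m².
Solid sphere: I_cm = (2/5)MR² = (2/5)(4.54)(0.346)² = 0.2174 kg·m²; centre at d = 0.356 + 0.356 + 0.346 = 1.058 m, so the parallel axis theorem gives I = 0.2174 + (4.54)(1.058)² = 5.2993 kg·m².
Point mass: I_cm = 0; centre at d = 0.356 + 0.356 + 0.346 + 0.346 = 1.404 m, so the parallel axis theorem gives I = 0 + (4.04)(1.404)² = 7.9637 kg·m².
Total I = 0.27544 + 2.0481 + 5.2993 + 7.9637 = 15.587 kg·m².

15.6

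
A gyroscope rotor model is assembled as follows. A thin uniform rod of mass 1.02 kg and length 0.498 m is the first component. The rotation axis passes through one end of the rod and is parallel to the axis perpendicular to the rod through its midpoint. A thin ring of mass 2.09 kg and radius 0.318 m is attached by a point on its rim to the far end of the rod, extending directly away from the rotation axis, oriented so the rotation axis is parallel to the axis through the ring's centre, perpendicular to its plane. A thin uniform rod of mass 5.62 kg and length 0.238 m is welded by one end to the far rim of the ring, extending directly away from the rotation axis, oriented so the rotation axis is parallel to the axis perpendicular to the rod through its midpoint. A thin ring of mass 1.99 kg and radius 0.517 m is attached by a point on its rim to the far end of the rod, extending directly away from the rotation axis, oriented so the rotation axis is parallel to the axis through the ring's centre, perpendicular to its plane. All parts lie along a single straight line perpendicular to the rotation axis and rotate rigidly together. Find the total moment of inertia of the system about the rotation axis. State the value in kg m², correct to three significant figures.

18.2

Thin rod: I_cm = (1/12)ML² = (1/12)(1.02)(0.498)² = 0.02108 kg m²; centre at d = 0.249 m, so I = I_cm + Md² gives I = 0.02108 + (1.02)(0.249)² = 0.084321 kg m².
Thin ring: I_cm = MR² = (2.09)(0.318)² = 0.21135 kg m²; centre at d = 0.249 + 0.249 + 0.318 = 0.816 m, so I = I_cm + Md² gives I = 0.21135 + (2.09)(0.816)² = 1.603 kg m².
Thin rod: I_cm = (1/12)ML² = (1/12)(5.62)(0.238)² = 0.026528 kg m²; centre at d = 0.249 + 0.249 + 0.318 + 0.318 + 0.119 = 1.253 m, so I = I_cm + Md² gives I = 0.026528 + (5.62)(1.253)² = 8.85 kg m².
Thin ring: I_cm = MR² = (1.99)(0.517)² = 0.53191 kg m²; centre at d = 0.249 + 0.249 + 0.318 + 0.318 + 0.119 + 0.119 + 0.517 = 1.889 m, so I = I_cm + Md² gives I = 0.53191 + (1.99)(1.889)² = 7.6329 kg m².
Total I = 0.084321 + 1.603 + 8.85 + 7.6329 = 18.17 kg m².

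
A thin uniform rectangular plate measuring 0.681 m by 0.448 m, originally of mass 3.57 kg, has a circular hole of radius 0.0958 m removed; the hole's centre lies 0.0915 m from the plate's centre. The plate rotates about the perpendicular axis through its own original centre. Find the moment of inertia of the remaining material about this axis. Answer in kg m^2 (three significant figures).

0.193

Unpierced body about its centre: I₀ = (1/12)M(a²+b²) = (1/12)(3.57)[(0.681)² + (0.448)²] = 0.19768 kg m^2.
The removed disk has mass m = M·πr²/(ab) = (3.57)·π(0.0958)²/(0.681·0.448) = 0.33738 kg (same uniform areal density).
Its moment of inertia about the rotation axis (parallel-axis theorem): I_hole = (1/2)mr² + md² = (1/2)(0.33738)(0.0958)² + (0.33738)(0.0915)² = 0.0043729 kg m^2.
Treating the hole as negative mass, I = I₀ − I_hole = 0.19768 − 0.0043729 = 0.19331 kg m^2.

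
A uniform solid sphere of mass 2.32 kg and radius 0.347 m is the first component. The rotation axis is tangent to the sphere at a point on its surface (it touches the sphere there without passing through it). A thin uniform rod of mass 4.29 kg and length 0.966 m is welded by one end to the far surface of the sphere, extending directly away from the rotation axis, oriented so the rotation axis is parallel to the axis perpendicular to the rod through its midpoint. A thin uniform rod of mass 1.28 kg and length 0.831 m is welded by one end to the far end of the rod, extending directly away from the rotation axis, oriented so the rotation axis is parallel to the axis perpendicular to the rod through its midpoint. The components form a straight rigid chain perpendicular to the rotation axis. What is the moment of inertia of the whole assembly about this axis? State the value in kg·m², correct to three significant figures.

Solid sphere: I_cm = (2/5)MR² = (2/5)(2.32)(0.347)² = 0.11174 kg·m²; centre at d = 0.347 m, so I = I_cm + Md² gives I = 0.11174 + (2.32)(0.347)² = 0.39109 kg·m².
Thin rod: I_cm = (1/12)ML² = (1/12)(4.29)(0.966)² = 0.3336 kg·m²; centre at d = 0.347 + 0.347 + 0.483 = 1.177 m, so I = I_cm + Md² gives I = 0.3336 + (4.29)(1.177)² = 6.2767 kg·m².
Thin rod: I_cm = (1/12)ML² = (1/12)(1.28)(0.831)² = 0.07366 kg·m²; centre at d = 0.347 + 0.347 + 0.483 + 0.483 + 0.4155 = 2.0755 m, so I = I_cm + Md² gives I = 0.07366 + (1.28)(2.0755)² = 5.5875 kg·m².
Total I = 0.39109 + 6.2767 + 5.5875 = 12.255 kg·m².

12.3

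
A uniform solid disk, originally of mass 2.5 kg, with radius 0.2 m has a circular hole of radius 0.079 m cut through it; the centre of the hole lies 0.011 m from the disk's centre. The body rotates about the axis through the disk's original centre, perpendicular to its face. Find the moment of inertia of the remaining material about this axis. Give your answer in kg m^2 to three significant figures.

0.0487

Unpierced body about its centre: I₀ = (1/2)MR² = (1/2)(2.5)(0.2)² = 0.05 kg m^2.
The removed disk has mass m = M·(r/R)² = (2.5)(0.079/0.2)² = 0.39006 kg (same uniform areal density).
Its moment of inertia about the rotation axis (parallel-axis theorem): I_hole = (1/2)mr² + md² = (1/2)(0.39006)(0.079)² + (0.39006)(0.011)² = 0.0012644 kg m^2.
Treating the hole as negative mass, I = I₀ − I_hole = 0.05 − 0.0012644 = 0.048736 kg m^2.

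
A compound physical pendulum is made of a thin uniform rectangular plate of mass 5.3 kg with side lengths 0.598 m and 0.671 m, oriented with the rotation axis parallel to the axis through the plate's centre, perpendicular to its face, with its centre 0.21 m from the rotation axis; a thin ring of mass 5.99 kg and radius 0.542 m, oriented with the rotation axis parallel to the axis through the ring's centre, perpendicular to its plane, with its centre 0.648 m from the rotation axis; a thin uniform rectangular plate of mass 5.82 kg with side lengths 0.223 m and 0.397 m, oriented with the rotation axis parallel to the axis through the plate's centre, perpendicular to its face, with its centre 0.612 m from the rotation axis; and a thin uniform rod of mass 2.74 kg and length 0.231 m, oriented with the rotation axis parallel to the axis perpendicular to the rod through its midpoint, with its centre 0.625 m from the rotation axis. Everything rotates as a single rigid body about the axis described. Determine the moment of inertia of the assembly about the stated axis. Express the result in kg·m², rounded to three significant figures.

Rectangular plate: I_cm = (1/12)M(a²+b²) = (1/12)(5.3)[(0.598)² + (0.671)²] = 0.3568 kg·m²; centre at d = 0.21 m, so the parallel axis theorem gives I = 0.3568 + (5.3)(0.21)² = 0.59053 kg·m².
Thin ring: I_cm = MR² = (5.99)(0.542)² = 1.7596 kg·m²; centre at d = 0.648 m, so the parallel axis theorem gives I = 1.7596 + (5.99)(0.648)² = 4.2749 kg·m².
Rectangular plate: I_cm = (1/12)M(a²+b²) = (1/12)(5.82)[(0.223)² + (0.397)²] = 0.10056 kg·m²; centre at d = 0.612 m, so the parallel axis theorem gives I = 0.10056 + (5.82)(0.612)² = 2.2804 kg·m².
Thin rod: I_cm = (1/12)ML² = (1/12)(2.74)(0.231)² = 0.012184 kg·m²; centre at d = 0.625 m, so the parallel axis theorem gives I = 0.012184 + (2.74)(0.625)² = 1.0825 kg·m².
Total I = 0.59053 + 4.2749 + 2.2804 + 1.0825 = 8.2283 kg·m².

8.23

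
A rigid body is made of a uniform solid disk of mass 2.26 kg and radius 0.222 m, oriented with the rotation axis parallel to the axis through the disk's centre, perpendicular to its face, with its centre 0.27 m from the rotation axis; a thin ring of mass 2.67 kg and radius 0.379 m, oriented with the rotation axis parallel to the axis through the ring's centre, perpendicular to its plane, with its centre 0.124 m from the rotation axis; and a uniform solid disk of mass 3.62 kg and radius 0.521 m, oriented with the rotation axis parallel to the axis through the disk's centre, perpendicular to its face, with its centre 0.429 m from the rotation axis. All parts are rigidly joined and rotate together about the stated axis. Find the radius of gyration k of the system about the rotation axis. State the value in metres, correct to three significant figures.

0.459

Solid disk: I_cm = (1/2)MR² = (1/2)(2.26)(0.222)² = 0.055691 kg m²; centre at d = 0.27 m, so I = I_cm + Md² gives I = 0.055691 + (2.26)(0.27)² = 0.22044 kg m².
Thin ring: I_cm = MR² = (2.67)(0.379)² = 0.38352 kg m²; centre at d = 0.124 m, so I = I_cm + Md² gives I = 0.38352 + (2.67)(0.124)² = 0.42458 kg m².
Solid disk: I_cm = (1/2)MR² = (1/2)(3.62)(0.521)² = 0.49131 kg m²; centre at d = 0.429 m, so I = I_cm + Md² gives I = 0.49131 + (3.62)(0.429)² = 1.1575 kg m².
Total I = 1.8026 kg m²; total mass M = 8.55 kg.
k = √(I/M) = √(1.8026/8.55) = 0.45916 m.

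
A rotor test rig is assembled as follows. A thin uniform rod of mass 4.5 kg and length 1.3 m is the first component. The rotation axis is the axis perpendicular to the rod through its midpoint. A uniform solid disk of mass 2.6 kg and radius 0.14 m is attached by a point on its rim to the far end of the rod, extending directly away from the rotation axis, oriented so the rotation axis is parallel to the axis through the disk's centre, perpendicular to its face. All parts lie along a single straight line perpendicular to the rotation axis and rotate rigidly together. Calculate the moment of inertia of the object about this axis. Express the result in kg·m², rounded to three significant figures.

2.28

Thin rod: I_cm = (1/12)ML² = (1/12)(4.5)(1.3)² = 0.63375 kg·m²; axis through the centre, so I = 0.63375 kg·m².
Solid disk: I_cm = (1/2)MR² = (1/2)(2.6)(0.14)² = 0.02548 kg·m²; centre at d = 0.65 + 0.14 = 0.79 m, so I = I_cm + Md² gives I = 0.02548 + (2.6)(0.79)² = 1.6481 kg·m².
Total I = 0.63375 + 1.6481 = 2.2819 kg·m².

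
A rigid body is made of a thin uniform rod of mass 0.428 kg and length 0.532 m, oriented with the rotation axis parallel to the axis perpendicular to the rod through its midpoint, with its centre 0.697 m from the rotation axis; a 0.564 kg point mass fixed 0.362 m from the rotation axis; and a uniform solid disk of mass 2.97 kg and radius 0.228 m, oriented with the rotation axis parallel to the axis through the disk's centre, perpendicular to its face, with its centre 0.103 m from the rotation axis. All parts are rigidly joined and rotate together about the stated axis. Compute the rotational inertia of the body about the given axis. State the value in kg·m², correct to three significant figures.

0.401

Thin rod: I_cm = (1/12)ML² = (1/12)(0.428)(0.532)² = 0.010095 kg·m²; centre at d = 0.697 m, so the parallel axis theorem gives I = 0.010095 + (0.428)(0.697)² = 0.21802 kg·m².
Point mass: I_cm = 0; centre at d = 0.362 m, so the parallel axis theorem gives I = 0 + (0.564)(0.362)² = 0.073909 kg·m².
Solid disk: I_cm = (1/2)MR² = (1/2)(2.97)(0.228)² = 0.077196 kg·m²; centre at d = 0.103 m, so the parallel axis theorem gives I = 0.077196 + (2.97)(0.103)² = 0.1087 kg·m².
Total I = 0.21802 + 0.073909 + 0.1087 = 0.40063 kg·m².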